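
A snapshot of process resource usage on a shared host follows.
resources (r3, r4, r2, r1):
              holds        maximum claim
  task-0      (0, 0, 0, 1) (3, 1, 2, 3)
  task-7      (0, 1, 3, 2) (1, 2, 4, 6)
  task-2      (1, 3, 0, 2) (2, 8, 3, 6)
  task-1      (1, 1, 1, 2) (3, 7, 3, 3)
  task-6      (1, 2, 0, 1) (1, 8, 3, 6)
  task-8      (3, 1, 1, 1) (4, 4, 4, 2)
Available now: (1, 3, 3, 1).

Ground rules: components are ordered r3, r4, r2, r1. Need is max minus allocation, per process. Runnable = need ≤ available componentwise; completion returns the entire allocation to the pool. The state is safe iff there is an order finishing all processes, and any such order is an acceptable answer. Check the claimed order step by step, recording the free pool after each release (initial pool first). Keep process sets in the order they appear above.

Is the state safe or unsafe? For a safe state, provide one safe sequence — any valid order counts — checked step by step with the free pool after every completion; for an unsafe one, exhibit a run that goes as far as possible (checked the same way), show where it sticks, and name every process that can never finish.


UNSAFE — no complete ordering exists.
Key observation: after task-8, task-0 the pool peaks at (4, 4, 4, 3), and each blocked process is short somewhere: task-7 on r1; task-2 on r4, r1; task-1 on r4; task-6 on r4, r1.
Going as far as possible: task-8, task-0; after that, nothing fits. Step-by-step check:
  pool = (1, 3, 3, 1)
  run task-8 (needs (1, 3, 3, 1), free (1, 3, 3, 1)); after release of (3, 1, 1, 1) the pool is (4, 4, 4, 2)
  run task-0 (needs (3, 1, 2, 2), free (4, 4, 4, 2)); after release of (0, 0, 0, 1) the pool is (4, 4, 4, 3)
  task-7 still needs (1, 1, 1, 4) but only (4, 4, 4, 3) is free — short on r1
  task-2 still needs (1, 5, 3, 4) but only (4, 4, 4, 3) is free — short on r4 and r1
  task-1 still needs (2, 6, 2, 1) but only (4, 4, 4, 3) is free — short on r4
  task-6 still needs (0, 6, 3, 5) but only (4, 4, 4, 3) is free — short on r4 and r1
Never able to finish: task-7, task-2, task-1 and task-6.


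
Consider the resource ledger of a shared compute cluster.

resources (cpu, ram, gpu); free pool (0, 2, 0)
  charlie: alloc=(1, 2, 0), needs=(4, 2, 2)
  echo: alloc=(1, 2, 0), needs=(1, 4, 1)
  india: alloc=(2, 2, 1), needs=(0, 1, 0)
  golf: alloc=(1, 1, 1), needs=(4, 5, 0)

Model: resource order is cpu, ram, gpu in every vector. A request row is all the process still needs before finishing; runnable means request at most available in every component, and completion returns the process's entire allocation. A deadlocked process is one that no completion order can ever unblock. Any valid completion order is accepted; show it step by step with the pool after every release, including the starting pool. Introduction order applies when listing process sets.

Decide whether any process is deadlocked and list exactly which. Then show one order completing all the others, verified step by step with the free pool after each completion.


The deadlocked set is charlie and golf.
Key observation: no order helps: past india, echo, the free pool tops out at (3, 6, 1), below what each blocked process needs in cpu.
A valid finishing order for the others: india, echo. Check, step by step:
  pool = (0, 2, 0)
  india: need (0, 1, 0) fits (0, 2, 0); releases (2, 2, 1), pool now (2, 4, 1)
  echo: need (1, 4, 1) fits (2, 4, 1); releases (1, 2, 0), pool now (3, 6, 1)
The stuck group stays short no matter what:
  charlie cannot run: need (4, 2, 2) vs free (3, 6, 1) (insufficient cpu and gpu)
  golf cannot run: need (4, 5, 0) vs free (3, 6, 1) (insufficient cpu)


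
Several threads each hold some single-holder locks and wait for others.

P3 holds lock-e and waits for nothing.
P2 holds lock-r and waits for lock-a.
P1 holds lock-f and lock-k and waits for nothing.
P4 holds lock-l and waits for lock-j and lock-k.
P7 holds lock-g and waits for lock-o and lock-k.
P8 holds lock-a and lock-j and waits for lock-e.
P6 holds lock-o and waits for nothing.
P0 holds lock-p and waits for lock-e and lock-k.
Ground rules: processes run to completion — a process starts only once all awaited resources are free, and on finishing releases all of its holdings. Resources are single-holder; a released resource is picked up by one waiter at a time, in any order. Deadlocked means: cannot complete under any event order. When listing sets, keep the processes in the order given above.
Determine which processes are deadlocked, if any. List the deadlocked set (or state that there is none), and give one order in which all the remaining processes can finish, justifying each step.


No process is deadlocked.
Key observation: the wait relation is loop-free; peeling off processes with no waits unwinds the whole state.
One completion order for the rest: P6, P3, P1, P8, P2, P7, P4, P0.
Walking it through:
  run P6 (it waits on nothing); releases lock-o
  run P3 (it waits on nothing); releases lock-e
  run P1 (it waits on nothing); releases lock-f and lock-k
  P8: everything it awaited (lock-e) is free; runs, freeing lock-a and lock-j
  P2: everything it awaited (lock-a) is free; runs, freeing lock-r
  P7: everything it awaited (lock-o and lock-k) is free; runs, freeing lock-g
  P4: everything it awaited (lock-j and lock-k) is free; runs, freeing lock-l
  P0: everything it awaited (lock-e and lock-k) is free; runs, freeing lock-p


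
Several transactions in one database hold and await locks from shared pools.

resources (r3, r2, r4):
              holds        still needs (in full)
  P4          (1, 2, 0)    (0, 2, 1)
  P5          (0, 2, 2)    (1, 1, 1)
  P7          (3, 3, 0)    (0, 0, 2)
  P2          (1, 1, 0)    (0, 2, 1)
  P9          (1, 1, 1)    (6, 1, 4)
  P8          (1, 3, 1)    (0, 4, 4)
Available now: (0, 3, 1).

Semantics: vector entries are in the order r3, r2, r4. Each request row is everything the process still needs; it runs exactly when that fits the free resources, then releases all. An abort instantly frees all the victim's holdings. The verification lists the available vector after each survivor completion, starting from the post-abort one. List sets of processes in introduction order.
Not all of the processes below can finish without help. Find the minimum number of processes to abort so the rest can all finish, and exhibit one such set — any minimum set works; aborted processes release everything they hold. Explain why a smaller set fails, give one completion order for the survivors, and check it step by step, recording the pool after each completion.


Abort P8.
Key observation: P9 had no path to completion before; after the abort of P8 ((1, 3, 1) returned), step 5 is where it fits.
Minimality: the empty abort set fails — the state is deadlocked as it stands.
Survivors finish in the order: P7, P5, P4, P2, P9. Check, step by step (pool after the aborts first):
  pool = (1, 6, 2)
  P7 needs (0, 0, 2) <= (1, 6, 2) -> finishes; pool += (3, 3, 0) = (4, 9, 2)
  P5 needs (1, 1, 1) <= (4, 9, 2) -> finishes; pool += (0, 2, 2) = (4, 11, 4)
  P4 needs (0, 2, 1) <= (4, 11, 4) -> finishes; pool += (1, 2, 0) = (5, 13, 4)
  P2 needs (0, 2, 1) <= (5, 13, 4) -> finishes; pool += (1, 1, 0) = (6, 14, 4)
  P9 needs (6, 1, 4) <= (6, 14, 4) -> finishes; pool += (1, 1, 1) = (7, 15, 5)


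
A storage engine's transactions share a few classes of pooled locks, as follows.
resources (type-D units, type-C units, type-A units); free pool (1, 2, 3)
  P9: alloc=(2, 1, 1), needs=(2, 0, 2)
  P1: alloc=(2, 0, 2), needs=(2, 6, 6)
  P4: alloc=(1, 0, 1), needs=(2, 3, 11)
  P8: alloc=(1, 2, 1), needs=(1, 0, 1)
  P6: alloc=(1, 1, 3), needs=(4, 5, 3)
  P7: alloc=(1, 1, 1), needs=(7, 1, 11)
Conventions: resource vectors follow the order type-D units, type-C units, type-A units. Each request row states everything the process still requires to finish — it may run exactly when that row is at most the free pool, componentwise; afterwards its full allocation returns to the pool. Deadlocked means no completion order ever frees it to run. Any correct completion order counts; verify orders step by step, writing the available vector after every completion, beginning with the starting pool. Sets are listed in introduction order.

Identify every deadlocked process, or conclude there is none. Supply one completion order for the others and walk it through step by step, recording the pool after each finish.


Deadlocked set: P4 and P7.
Key observation: P8, P9, P6, P1 can finish, but then (7, 6, 10) is all there is, and the blocked group's type-A units demands exceed it.
One completion order for the rest: P8, P9, P6, P1. Step-by-step check:
  pool = (1, 2, 3)
  P8: need (1, 0, 1) fits (1, 2, 3); releases (1, 2, 1), pool now (2, 4, 4)
  P9: need (2, 0, 2) fits (2, 4, 4); releases (2, 1, 1), pool now (4, 5, 5)
  P6: need (4, 5, 3) fits (4, 5, 5); releases (1, 1, 3), pool now (5, 6, 8)
  P1: need (2, 6, 6) fits (5, 6, 8); releases (2, 0, 2), pool now (7, 6, 10)
The stuck group stays short no matter what:
  blocked: P4 wants (2, 3, 11), pool (7, 6, 10) — not enough type-A units
  blocked: P7 wants (7, 1, 11), pool (7, 6, 10) — not enough type-A units


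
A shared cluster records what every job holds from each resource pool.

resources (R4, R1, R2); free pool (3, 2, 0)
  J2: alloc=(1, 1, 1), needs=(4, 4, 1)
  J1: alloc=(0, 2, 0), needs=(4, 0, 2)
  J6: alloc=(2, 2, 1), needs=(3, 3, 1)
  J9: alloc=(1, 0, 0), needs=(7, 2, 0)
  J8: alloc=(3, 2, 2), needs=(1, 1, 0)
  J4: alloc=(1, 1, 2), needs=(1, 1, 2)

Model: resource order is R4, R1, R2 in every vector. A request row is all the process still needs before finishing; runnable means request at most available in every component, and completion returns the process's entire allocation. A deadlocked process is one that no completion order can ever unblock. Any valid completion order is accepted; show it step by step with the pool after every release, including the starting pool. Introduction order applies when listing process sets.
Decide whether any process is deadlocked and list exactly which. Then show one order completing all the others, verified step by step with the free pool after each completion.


Nothing here is deadlocked.
Key observation: the pool covers J8 at once, and every later process fits after earlier releases.
One completion order for the rest: J8, J4, J6, J2, J9, J1. Step-by-step check:
  pool = (3, 2, 0)
  run J8 (needs (1, 1, 0), free (3, 2, 0)); after release of (3, 2, 2) the pool is (6, 4, 2)
  run J4 (needs (1, 1, 2), free (6, 4, 2)); after release of (1, 1, 2) the pool is (7, 5, 4)
  run J6 (needs (3, 3, 1), free (7, 5, 4)); after release of (2, 2, 1) the pool is (9, 7, 5)
  run J2 (needs (4, 4, 1), free (9, 7, 5)); after release of (1, 1, 1) the pool is (10, 8, 6)
  run J9 (needs (7, 2, 0), free (10, 8, 6)); after release of (1, 0, 0) the pool is (11, 8, 6)
  run J1 (needs (4, 0, 2), free (11, 8, 6)); after release of (0, 2, 0) the pool is (11, 10, 6)


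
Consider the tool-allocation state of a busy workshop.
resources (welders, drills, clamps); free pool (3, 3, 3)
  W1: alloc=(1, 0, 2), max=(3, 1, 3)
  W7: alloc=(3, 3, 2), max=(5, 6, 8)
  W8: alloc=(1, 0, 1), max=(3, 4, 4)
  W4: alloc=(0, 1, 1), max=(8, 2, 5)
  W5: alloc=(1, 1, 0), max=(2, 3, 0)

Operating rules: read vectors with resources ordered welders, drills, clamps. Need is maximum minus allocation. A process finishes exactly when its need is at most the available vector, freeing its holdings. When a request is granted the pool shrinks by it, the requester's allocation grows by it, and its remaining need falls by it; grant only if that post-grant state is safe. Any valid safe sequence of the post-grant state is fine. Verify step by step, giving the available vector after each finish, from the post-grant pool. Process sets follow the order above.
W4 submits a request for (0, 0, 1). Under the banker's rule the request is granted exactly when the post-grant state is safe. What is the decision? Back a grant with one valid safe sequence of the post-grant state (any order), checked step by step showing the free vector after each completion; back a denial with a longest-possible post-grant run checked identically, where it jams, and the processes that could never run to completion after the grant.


DENY: after the grant no complete ordering would exist.
Key observation: after W5, W1, W8 the pool peaks at (6, 4, 5), and each blocked process is short somewhere: W7 on clamps; W4 on welders.
Pretend the grant happened; the run W5, W1, W8 goes as far as possible. Walking it through:
  pool = (3, 3, 2)
  W5 needs (1, 2, 0) <= (3, 3, 2) -> finishes; pool += (1, 1, 0) = (4, 4, 2)
  W1 needs (2, 1, 1) <= (4, 4, 2) -> finishes; pool += (1, 0, 2) = (5, 4, 4)
  W8 needs (2, 4, 3) <= (5, 4, 4) -> finishes; pool += (1, 0, 1) = (6, 4, 5)
  W7 still needs (2, 3, 6) but only (6, 4, 5) is free — short on clamps
  W4 still needs (8, 1, 3) but only (6, 4, 5) is free — short on welders
Processes that could never finish after the grant: W7 and W4.


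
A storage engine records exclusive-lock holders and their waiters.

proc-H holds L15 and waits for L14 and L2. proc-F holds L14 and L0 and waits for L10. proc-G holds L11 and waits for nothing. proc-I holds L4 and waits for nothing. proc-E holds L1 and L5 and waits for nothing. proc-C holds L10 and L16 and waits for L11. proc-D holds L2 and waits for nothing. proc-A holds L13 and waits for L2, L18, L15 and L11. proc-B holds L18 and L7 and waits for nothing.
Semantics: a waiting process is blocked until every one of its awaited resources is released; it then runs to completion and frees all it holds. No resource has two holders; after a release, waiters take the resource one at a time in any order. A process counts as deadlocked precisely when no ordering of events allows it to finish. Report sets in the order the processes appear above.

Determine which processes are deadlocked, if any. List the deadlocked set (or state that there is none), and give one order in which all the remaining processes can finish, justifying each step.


No process is deadlocked.
Key observation: although several processes wait, no cycle exists — each chain bottoms out at a free runner.
The rest can finish in the order proc-I, proc-G, proc-D, proc-E, proc-B, proc-C, proc-F, proc-H, proc-A.
Check, step by step:
  proc-I: no waits; runs immediately, freeing L4
  proc-G: no waits; runs immediately, freeing L11
  proc-D: no waits; runs immediately, freeing L2
  proc-E: no waits; runs immediately, freeing L1 and L5
  proc-B: no waits; runs immediately, freeing L18 and L7
  proc-C waits on L11 — all released -> runs and releases L10 and L16
  proc-F waits on L10 — all released -> runs and releases L14 and L0
  proc-H waits on L14 and L2 — all released -> runs and releases L15
  proc-A waits on L2, L18, L15 and L11 — all released -> runs and releases L13


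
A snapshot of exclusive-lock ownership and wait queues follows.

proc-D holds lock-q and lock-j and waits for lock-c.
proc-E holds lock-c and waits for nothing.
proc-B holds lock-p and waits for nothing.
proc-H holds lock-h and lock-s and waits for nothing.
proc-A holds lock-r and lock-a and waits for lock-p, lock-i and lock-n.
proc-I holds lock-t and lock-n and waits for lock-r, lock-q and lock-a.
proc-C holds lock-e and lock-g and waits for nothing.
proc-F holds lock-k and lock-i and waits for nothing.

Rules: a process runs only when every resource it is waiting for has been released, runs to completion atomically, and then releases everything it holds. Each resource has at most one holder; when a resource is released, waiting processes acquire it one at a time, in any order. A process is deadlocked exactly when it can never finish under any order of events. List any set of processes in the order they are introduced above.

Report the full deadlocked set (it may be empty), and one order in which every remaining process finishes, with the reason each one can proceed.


Deadlocked set: proc-A and proc-I.
Key observation: along proc-A -> proc-I -> proc-A, each member waits on what the next one holds — a deadlock; no other process is dragged down with it.
A valid finishing order for the others: proc-E, proc-D, proc-C, proc-B, proc-H, proc-F.
Walking it through:
  run proc-E (it waits on nothing); releases lock-c
  run proc-D (all its waits — lock-c — are resolved); releases lock-q and lock-j
  run proc-C (it waits on nothing); releases lock-e and lock-g
  run proc-B (it waits on nothing); releases lock-p
  run proc-H (it waits on nothing); releases lock-h and lock-s
  run proc-F (it waits on nothing); releases lock-k and lock-i


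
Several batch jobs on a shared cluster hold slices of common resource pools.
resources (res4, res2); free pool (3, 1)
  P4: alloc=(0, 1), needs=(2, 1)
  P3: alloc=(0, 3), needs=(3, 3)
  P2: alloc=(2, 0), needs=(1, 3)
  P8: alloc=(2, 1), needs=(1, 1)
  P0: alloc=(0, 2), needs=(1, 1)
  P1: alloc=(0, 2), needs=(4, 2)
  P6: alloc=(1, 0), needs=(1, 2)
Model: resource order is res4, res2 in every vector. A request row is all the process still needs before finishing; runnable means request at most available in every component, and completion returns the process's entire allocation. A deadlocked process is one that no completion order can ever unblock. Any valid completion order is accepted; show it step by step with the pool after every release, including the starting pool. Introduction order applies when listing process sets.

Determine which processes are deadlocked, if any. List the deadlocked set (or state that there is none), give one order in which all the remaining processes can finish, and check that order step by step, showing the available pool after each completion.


Nothing here is deadlocked.
Key observation: the pool covers P0 at once, and every later process fits after earlier releases.
The rest can finish in the order P0, P4, P8, P2, P3, P1, P6. Step-by-step check:
  pool = (3, 1)
  P0 needs (1, 1) <= (3, 1) -> finishes; pool += (0, 2) = (3, 3)
  P4 needs (2, 1) <= (3, 3) -> finishes; pool += (0, 1) = (3, 4)
  P8 needs (1, 1) <= (3, 4) -> finishes; pool += (2, 1) = (5, 5)
  P2 needs (1, 3) <= (5, 5) -> finishes; pool += (2, 0) = (7, 5)
  P3 needs (3, 3) <= (7, 5) -> finishes; pool += (0, 3) = (7, 8)
  P1 needs (4, 2) <= (7, 8) -> finishes; pool += (0, 2) = (7, 10)
  P6 needs (1, 2) <= (7, 10) -> finishes; pool += (1, 0) = (8, 10)


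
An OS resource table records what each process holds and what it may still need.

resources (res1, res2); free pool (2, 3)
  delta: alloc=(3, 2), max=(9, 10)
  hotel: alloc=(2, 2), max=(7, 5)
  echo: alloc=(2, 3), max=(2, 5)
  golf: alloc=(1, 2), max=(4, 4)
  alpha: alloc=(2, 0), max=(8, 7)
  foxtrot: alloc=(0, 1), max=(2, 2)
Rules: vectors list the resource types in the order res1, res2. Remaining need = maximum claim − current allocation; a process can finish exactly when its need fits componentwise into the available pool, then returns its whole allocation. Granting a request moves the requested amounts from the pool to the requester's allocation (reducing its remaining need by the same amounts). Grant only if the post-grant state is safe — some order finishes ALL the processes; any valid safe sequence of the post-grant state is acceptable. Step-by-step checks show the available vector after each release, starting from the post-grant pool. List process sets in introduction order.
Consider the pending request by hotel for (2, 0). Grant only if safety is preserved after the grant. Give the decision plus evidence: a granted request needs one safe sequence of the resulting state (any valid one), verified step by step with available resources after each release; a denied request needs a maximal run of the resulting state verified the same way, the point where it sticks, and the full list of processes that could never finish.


DENY: after the grant no complete ordering would exist.
Key observation: no order helps: past echo, foxtrot, the free pool tops out at (2, 7), below what each blocked process needs in res1.
Pretend the grant happened; the run echo, foxtrot goes as far as possible. Check, step by step:
  pool = (0, 3)
  echo needs (0, 2) <= (0, 3) -> finishes; pool += (2, 3) = (2, 6)
  foxtrot needs (2, 1) <= (2, 6) -> finishes; pool += (0, 1) = (2, 7)
  blocked: delta wants (6, 8), pool (2, 7) — not enough res1 and res2
  blocked: hotel wants (3, 3), pool (2, 7) — not enough res1
  blocked: golf wants (3, 2), pool (2, 7) — not enough res1
  blocked: alpha wants (6, 7), pool (2, 7) — not enough res1
Processes that could never finish after the grant: delta, hotel, golf and alpha.


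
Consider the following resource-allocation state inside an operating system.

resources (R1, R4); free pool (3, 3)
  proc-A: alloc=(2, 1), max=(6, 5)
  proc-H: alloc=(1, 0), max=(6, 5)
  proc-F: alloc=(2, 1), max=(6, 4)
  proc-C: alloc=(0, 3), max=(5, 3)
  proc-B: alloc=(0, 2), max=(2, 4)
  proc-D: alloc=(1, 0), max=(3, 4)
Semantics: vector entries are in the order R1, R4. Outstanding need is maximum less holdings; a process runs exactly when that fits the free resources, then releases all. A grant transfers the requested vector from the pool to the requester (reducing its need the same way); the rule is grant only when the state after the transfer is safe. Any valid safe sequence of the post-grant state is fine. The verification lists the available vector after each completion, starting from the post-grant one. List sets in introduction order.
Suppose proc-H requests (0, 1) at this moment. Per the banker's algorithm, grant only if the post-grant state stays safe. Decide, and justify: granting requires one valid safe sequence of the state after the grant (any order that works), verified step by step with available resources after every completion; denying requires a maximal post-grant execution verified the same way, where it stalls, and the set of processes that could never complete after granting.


GRANT: granting preserves safety; a valid post-grant sequence is proc-B, proc-D, proc-A, proc-H, proc-F, proc-C.
Key observation: post-grant, (3, 2) remains, and an order beginning with proc-B completes everyone.
Step-by-step check of the post-grant state:
  pool = (3, 2)
  proc-B needs (2, 2) <= (3, 2) -> finishes; pool += (0, 2) = (3, 4)
  proc-D needs (2, 4) <= (3, 4) -> finishes; pool += (1, 0) = (4, 4)
  proc-A needs (4, 4) <= (4, 4) -> finishes; pool += (2, 1) = (6, 5)
  proc-H needs (5, 4) <= (6, 5) -> finishes; pool += (1, 1) = (7, 6)
  proc-F needs (4, 3) <= (7, 6) -> finishes; pool += (2, 1) = (9, 7)
  proc-C needs (5, 0) <= (9, 7) -> finishes; pool += (0, 3) = (9, 10)


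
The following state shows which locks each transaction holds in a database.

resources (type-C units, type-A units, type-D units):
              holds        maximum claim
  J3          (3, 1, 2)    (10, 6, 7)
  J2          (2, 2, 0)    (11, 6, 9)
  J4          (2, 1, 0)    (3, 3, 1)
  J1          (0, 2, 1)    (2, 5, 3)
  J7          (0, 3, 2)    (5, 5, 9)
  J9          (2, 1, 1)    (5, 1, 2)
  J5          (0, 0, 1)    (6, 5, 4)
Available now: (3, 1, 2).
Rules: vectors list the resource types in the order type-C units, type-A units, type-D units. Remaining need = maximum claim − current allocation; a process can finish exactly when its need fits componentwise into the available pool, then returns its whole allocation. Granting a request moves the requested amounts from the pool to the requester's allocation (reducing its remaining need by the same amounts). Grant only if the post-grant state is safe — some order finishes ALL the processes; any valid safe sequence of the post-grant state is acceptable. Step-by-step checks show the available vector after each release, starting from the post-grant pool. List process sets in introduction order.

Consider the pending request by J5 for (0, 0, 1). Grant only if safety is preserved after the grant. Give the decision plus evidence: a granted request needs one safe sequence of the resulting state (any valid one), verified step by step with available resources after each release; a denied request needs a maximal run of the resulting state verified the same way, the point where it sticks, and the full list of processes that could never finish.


GRANT: granting preserves safety; a valid post-grant sequence is J9, J4, J1, J5, J3, J7, J2.
Key observation: post-grant, (3, 1, 1) remains, and an order beginning with J9 completes everyone.
Check on the post-grant state, step by step:
  pool = (3, 1, 1)
  J9 needs (3, 0, 1) <= (3, 1, 1) -> finishes; pool += (2, 1, 1) = (5, 2, 2)
  J4 needs (1, 2, 1) <= (5, 2, 2) -> finishes; pool += (2, 1, 0) = (7, 3, 2)
  J1 needs (2, 3, 2) <= (7, 3, 2) -> finishes; pool += (0, 2, 1) = (7, 5, 3)
  J5 needs (6, 5, 2) <= (7, 5, 3) -> finishes; pool += (0, 0, 2) = (7, 5, 5)
  J3 needs (7, 5, 5) <= (7, 5, 5) -> finishes; pool += (3, 1, 2) = (10, 6, 7)
  J7 needs (5, 2, 7) <= (10, 6, 7) -> finishes; pool += (0, 3, 2) = (10, 9, 9)
  J2 needs (9, 4, 9) <= (10, 9, 9) -> finishes; pool += (2, 2, 0) = (12, 11, 9)


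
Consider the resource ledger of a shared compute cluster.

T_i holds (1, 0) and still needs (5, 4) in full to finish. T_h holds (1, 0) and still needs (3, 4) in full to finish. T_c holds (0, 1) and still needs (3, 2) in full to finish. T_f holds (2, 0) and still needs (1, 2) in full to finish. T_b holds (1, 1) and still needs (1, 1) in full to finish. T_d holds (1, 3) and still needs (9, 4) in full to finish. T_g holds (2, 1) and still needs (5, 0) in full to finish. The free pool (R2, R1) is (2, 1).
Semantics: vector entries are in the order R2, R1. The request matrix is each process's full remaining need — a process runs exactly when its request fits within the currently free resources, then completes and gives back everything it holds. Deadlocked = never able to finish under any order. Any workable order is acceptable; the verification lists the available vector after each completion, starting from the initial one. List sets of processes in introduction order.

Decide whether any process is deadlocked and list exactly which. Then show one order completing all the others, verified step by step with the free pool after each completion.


No process is deadlocked.
Key observation: beginning at T_b, releases accumulate fast enough that every process eventually fits.
The rest can finish in the order T_b, T_f, T_g, T_c, T_i, T_h, T_d. Check, step by step:
  pool = (2, 1)
  run T_b (needs (1, 1), free (2, 1)); after release of (1, 1) the pool is (3, 2)
  run T_f (needs (1, 2), free (3, 2)); after release of (2, 0) the pool is (5, 2)
  run T_g (needs (5, 0), free (5, 2)); after release of (2, 1) the pool is (7, 3)
  run T_c (needs (3, 2), free (7, 3)); after release of (0, 1) the pool is (7, 4)
  run T_i (needs (5, 4), free (7, 4)); after release of (1, 0) the pool is (8, 4)
  run T_h (needs (3, 4), free (8, 4)); after release of (1, 0) the pool is (9, 4)
  run T_d (needs (9, 4), free (9, 4)); after release of (1, 3) the pool is (10, 7)


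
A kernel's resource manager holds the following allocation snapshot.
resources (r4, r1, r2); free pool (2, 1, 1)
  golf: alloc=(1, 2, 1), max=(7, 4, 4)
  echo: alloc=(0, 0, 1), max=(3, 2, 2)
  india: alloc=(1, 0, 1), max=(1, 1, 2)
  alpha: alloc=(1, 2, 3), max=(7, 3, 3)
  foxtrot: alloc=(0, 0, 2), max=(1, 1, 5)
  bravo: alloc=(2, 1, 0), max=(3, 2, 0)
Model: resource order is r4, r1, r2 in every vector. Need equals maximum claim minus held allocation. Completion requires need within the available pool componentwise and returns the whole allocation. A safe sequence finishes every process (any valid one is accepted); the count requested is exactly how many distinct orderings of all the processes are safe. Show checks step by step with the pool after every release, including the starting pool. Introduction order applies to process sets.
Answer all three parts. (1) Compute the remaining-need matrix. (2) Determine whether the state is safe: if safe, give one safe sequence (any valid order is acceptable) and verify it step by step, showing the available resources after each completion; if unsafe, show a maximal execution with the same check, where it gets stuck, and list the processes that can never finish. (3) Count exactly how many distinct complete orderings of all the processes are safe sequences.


(1) Remaining need (order r4, r1, r2):
  golf: (6, 2, 3)
  echo: (3, 2, 1)
  india: (0, 1, 1)
  alpha: (6, 1, 0)
  foxtrot: (1, 1, 3)
  bravo: (1, 1, 0)
(2) UNSAFE.
Key observation: bravo, echo, india, foxtrot can finish, but then (5, 2, 5) is all there is, and the blocked group's r4 demands exceed it.
The run bravo, echo, india, foxtrot cannot be extended any further. Check, step by step:
  pool = (2, 1, 1)
  bravo: need (1, 1, 0) fits (2, 1, 1); releases (2, 1, 0), pool now (4, 2, 1)
  echo: need (3, 2, 1) fits (4, 2, 1); releases (0, 0, 1), pool now (4, 2, 2)
  india: need (0, 1, 1) fits (4, 2, 2); releases (1, 0, 1), pool now (5, 2, 3)
  foxtrot: need (1, 1, 3) fits (5, 2, 3); releases (0, 0, 2), pool now (5, 2, 5)
  golf still needs (6, 2, 3) but only (5, 2, 5) is free — short on r4
  alpha still needs (6, 1, 0) but only (5, 2, 5) is free — short on r4
Never able to finish: golf and alpha.
(3) The exact count: 0 of the possible complete orderings are safe sequences.


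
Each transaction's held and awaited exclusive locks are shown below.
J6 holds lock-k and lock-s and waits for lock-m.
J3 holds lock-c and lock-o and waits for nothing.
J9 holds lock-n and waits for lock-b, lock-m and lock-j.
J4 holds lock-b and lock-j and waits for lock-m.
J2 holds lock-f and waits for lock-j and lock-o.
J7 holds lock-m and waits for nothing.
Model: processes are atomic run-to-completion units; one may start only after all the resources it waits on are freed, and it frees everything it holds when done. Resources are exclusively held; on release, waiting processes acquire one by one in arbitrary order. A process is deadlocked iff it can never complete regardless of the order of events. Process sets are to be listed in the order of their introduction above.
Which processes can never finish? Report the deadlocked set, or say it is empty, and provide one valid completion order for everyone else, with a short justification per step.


No process is deadlocked.
Key observation: there is no circular wait here — follow any chain and it reaches a process that is free to run now.
One completion order for the rest: J7, J3, J4, J2, J9, J6.
Verifying each step:
  J7: no waits; runs immediately, freeing lock-m
  J3: no waits; runs immediately, freeing lock-c and lock-o
  J4: everything it awaited (lock-m) is free; runs, freeing lock-b and lock-j
  J2: everything it awaited (lock-j and lock-o) is free; runs, freeing lock-f
  J9: everything it awaited (lock-b, lock-m and lock-j) is free; runs, freeing lock-n
  J6: everything it awaited (lock-m) is free; runs, freeing lock-k and lock-s


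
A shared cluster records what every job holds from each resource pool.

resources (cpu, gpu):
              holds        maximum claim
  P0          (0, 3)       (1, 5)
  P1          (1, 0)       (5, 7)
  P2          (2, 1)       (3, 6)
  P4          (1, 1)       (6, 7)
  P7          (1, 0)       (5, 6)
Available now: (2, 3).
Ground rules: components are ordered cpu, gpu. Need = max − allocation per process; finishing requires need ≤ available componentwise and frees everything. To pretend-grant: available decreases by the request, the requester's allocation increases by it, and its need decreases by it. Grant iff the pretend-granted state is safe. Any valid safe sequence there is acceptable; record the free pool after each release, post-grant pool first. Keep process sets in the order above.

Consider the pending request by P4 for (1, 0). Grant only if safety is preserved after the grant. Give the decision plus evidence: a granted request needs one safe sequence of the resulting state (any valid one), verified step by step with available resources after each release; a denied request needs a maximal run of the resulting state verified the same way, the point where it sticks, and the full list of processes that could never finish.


DENY: after the grant no complete ordering would exist.
Key observation: after P0, P2 complete, (3, 7) is the best the pool ever gets, yet each leftover process wants more cpu.
Pretend the grant happened; the run P0, P2 goes as far as possible. Check, step by step:
  pool = (1, 3)
  run P0 (needs (1, 2), free (1, 3)); after release of (0, 3) the pool is (1, 6)
  run P2 (needs (1, 5), free (1, 6)); after release of (2, 1) the pool is (3, 7)
  P1 cannot run: need (4, 7) vs free (3, 7) (insufficient cpu)
  P4 cannot run: need (4, 6) vs free (3, 7) (insufficient cpu)
  P7 cannot run: need (4, 6) vs free (3, 7) (insufficient cpu)
Post-grant, the permanently blocked set is P1, P4 and P7.


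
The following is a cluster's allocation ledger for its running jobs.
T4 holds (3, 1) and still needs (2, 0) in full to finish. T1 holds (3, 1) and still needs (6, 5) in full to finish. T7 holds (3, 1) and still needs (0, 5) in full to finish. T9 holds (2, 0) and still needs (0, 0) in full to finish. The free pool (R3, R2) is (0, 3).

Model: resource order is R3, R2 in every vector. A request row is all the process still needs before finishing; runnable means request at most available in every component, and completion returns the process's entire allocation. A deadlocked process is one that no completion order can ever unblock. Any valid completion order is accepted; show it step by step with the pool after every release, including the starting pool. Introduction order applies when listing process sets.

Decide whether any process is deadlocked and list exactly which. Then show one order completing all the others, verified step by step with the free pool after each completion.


Deadlocked: T1 and T7.
Key observation: R2 is the bottleneck — with T9, T4 done the pool holds (5, 4), short of every remaining need.
The rest can finish in the order T9, T4. Walking it through:
  pool = (0, 3)
  run T9 (needs (0, 0), free (0, 3)); after release of (2, 0) the pool is (2, 3)
  run T4 (needs (2, 0), free (2, 3)); after release of (3, 1) the pool is (5, 4)
The blocked processes can never fit:
  T1 cannot run: need (6, 5) vs free (5, 4) (insufficient R3 and R2)
  T7 cannot run: need (0, 5) vs free (5, 4) (insufficient R2)


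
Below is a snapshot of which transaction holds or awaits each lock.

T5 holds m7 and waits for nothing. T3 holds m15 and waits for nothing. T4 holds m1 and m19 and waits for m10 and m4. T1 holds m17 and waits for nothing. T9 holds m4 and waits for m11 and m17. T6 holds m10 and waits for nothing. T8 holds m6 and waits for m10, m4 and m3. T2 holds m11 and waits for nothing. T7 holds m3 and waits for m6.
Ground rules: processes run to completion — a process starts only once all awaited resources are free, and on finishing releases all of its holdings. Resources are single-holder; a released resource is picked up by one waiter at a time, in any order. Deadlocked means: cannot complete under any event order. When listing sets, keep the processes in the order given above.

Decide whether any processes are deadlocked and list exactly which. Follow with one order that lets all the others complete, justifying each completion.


Deadlocked: T8 and T7.
Key observation: the knot is the closed ring of waits T8 -> T7 -> T8; no other process is dragged down with it.
One completion order for the rest: T2, T6, T5, T3, T1, T9, T4.
Step-by-step check:
  T2 waits on nothing -> runs at once and releases m11
  T6 waits on nothing -> runs at once and releases m10
  T5 waits on nothing -> runs at once and releases m7
  T3 waits on nothing -> runs at once and releases m15
  T1 waits on nothing -> runs at once and releases m17
  T9: everything it awaited (m11 and m17) is free; runs, freeing m4
  T4: everything it awaited (m10 and m4) is free; runs, freeing m1 and m19


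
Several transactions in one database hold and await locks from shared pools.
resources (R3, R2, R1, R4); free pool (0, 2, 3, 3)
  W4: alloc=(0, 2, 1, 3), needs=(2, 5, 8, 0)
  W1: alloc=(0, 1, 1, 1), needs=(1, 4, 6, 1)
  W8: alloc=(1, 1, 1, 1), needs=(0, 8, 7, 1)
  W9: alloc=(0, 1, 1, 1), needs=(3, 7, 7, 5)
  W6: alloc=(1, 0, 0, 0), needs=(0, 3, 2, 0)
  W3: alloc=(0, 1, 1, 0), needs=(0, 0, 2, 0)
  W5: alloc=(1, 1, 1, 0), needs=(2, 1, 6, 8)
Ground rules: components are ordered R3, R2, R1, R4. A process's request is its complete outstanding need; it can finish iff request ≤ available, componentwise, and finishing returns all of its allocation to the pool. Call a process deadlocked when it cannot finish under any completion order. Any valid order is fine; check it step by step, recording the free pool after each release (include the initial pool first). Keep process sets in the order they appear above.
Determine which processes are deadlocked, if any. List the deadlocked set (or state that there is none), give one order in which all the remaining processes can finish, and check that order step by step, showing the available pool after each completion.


Deadlocked: W4, W1, W8, W9 and W5.
Key observation: after W3, W6 complete, (1, 3, 4, 3) is the best the pool ever gets, yet each leftover process wants more R1.
The rest can finish in the order W3, W6. Walking it through:
  pool = (0, 2, 3, 3)
  run W3 (needs (0, 0, 2, 0), free (0, 2, 3, 3)); after release of (0, 1, 1, 0) the pool is (0, 3, 4, 3)
  run W6 (needs (0, 3, 2, 0), free (0, 3, 4, 3)); after release of (1, 0, 0, 0) the pool is (1, 3, 4, 3)
The blocked processes can never fit:
  blocked: W4 wants (2, 5, 8, 0), pool (1, 3, 4, 3) — not enough R3, R2 and R1
  blocked: W1 wants (1, 4, 6, 1), pool (1, 3, 4, 3) — not enough R2 and R1
  blocked: W8 wants (0, 8, 7, 1), pool (1, 3, 4, 3) — not enough R2 and R1
  blocked: W9 wants (3, 7, 7, 5), pool (1, 3, 4, 3) — not enough R3, R2, R1 and R4
  blocked: W5 wants (2, 1, 6, 8), pool (1, 3, 4, 3) — not enough R3, R1 and R4


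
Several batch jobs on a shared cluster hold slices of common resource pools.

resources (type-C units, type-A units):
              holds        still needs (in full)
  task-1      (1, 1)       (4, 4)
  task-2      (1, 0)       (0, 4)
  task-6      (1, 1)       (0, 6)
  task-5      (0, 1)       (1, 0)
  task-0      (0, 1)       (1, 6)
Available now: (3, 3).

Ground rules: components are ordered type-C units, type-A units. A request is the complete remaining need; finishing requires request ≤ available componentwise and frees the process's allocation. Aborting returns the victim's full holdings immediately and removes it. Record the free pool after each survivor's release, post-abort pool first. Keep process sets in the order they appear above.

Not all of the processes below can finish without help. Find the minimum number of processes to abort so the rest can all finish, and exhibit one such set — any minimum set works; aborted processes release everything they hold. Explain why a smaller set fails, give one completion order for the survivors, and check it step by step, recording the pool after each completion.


Abort task-0.
Key observation: before aborting task-0, task-6 was permanently blocked — no order could ever run it; afterwards it completes at step 4.
Minimality: the empty abort set fails — the state is deadlocked as it stands.
Survivors finish in the order: task-2, task-1, task-5, task-6. Step-by-step check (pool after the aborts first):
  pool = (3, 4)
  task-2 needs (0, 4) <= (3, 4) -> finishes; pool += (1, 0) = (4, 4)
  task-1 needs (4, 4) <= (4, 4) -> finishes; pool += (1, 1) = (5, 5)
  task-5 needs (1, 0) <= (5, 5) -> finishes; pool += (0, 1) = (5, 6)
  task-6 needs (0, 6) <= (5, 6) -> finishes; pool += (1, 1) = (6, 7)


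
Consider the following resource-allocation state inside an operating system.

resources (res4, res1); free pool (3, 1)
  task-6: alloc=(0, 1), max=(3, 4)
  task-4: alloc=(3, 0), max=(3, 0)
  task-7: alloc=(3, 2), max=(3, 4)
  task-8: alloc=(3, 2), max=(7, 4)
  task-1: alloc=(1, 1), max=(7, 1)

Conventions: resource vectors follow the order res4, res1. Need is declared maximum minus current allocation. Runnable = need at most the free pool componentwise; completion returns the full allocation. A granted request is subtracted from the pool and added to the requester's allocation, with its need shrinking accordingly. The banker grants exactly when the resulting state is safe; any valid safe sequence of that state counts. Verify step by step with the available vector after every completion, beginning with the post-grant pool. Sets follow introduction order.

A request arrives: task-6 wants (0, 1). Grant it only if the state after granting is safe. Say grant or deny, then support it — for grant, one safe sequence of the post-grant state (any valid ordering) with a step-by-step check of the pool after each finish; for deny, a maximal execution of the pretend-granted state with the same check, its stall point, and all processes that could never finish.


DENY — the pretend-granted state is unsafe.
Key observation: after task-4, task-1 complete, (7, 1) is the best the pool ever gets, yet each leftover process wants more res1.
After a pretend grant, a maximal execution: task-4, task-1 — then nothing else fits. Step-by-step check:
  pool = (3, 0)
  run task-4 (needs (0, 0), free (3, 0)); after release of (3, 0) the pool is (6, 0)
  run task-1 (needs (6, 0), free (6, 0)); after release of (1, 1) the pool is (7, 1)
  task-6 still needs (3, 2) but only (7, 1) is free — short on res1
  task-7 still needs (0, 2) but only (7, 1) is free — short on res1
  task-8 still needs (4, 2) but only (7, 1) is free — short on res1
Had the request been granted, task-6, task-7 and task-8 could never finish.
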